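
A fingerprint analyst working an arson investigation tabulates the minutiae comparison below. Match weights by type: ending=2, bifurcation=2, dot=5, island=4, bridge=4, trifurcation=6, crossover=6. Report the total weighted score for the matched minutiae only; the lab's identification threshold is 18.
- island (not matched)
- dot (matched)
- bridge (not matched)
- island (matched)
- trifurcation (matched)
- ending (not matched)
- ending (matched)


Weighted minutiae match score:
  island: not matched, +0
  dot: matched, +5 (running total 5)
  bridge: not matched, +0
  island: matched, +4 (running total 9)
  trifurcation: matched, +6 (running total 15)
  ending: not matched, +0
  ending: matched, +2 (running total 17)
Total score = 17
Threshold = 18; verdict = inconclusive

17


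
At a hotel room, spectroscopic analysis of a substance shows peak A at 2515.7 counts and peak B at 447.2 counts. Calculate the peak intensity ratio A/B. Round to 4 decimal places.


Spectral peak ratio:
Peak A = 2515.7 counts
Peak B = 447.2 counts
Ratio = 2515.7 / 447.2 = 5.6254

5.6254


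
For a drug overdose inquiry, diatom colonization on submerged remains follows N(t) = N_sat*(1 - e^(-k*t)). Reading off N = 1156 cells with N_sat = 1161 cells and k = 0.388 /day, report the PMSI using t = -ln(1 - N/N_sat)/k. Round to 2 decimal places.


PMSI from diatom colonization curve:
N / N_sat = 1156 / 1161 = 0.995693
1 - N/N_sat = 0.004307
ln(1 - N/N_sat) = -5.447514
t = -ln(1 - N/N_sat) / k = -(-5.447514) / 0.388 = 14.04 days

14.04


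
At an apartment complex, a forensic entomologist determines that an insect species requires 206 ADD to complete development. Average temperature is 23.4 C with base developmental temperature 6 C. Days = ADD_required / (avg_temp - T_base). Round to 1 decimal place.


Insect development time:
Effective temperature = avg_temp - T_base = 23.4 - 6 = 17.4 C
Days = ADD / effective_temp = 206 / 17.4 = 11.8 days

11.8


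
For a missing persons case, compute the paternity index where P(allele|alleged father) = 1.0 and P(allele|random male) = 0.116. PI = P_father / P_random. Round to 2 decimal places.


Paternity Index calculation:
PI = P(allele|father) / P(allele|random)
PI = 1.0 / 0.116
PI = 8.62

8.62


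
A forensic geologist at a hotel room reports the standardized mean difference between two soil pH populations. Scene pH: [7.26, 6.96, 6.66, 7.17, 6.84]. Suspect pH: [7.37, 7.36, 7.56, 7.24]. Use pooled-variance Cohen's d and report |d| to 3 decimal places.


Pooled-variance Cohen's d for soil pH comparison:
Scene mean = 34.89 / 5 = 6.978
Suspect mean = 29.53 / 4 = 7.3825
Scene sample variance s_s^2 = 0.05922
Suspect sample variance s_c^2 = 0.017492
Pooled variance = ((n_s-1)*s_s^2 + (n_c-1)*s_c^2) / (n_s + n_c - 2) = 0.041336
Pooled SD = sqrt(0.041336) = 0.203313
Mean difference = -0.4045
|d| = |-0.4045| / 0.203313 = 1.990

1.990


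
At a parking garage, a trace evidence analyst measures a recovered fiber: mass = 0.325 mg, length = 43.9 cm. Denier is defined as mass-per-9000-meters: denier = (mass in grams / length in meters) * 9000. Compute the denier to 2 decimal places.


Denier calculation:
Mass in grams = 0.325 mg / 1000 = 0.000325 g
Length in meters = 43.9 cm / 100 = 0.439 m
Linear density = mass / length = 0.000325 / 0.439 = 0.00074032 g/m
Denier = (g/m) * 9000 = 0.00074032 * 9000 = 6.66

6.66


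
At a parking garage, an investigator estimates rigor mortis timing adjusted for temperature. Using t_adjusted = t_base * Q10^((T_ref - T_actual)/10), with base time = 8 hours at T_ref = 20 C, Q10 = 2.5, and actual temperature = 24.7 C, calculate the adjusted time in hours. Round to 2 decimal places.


Rigor mortis time adjustment:
Exponent = (T_ref - T_actual) / 10 = (20 - 24.7) / 10 = -0.47
Q10 factor = 2.5^-0.47 = 0.65008
t_adjusted = 8 * 0.65008 = 5.20 hours

5.20


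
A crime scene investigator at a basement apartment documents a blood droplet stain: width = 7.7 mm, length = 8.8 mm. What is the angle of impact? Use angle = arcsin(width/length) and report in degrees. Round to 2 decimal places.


Blood spatter impact angle calculation:
width / length = 7.7 / 8.8 = 0.875
angle = arcsin(0.875)
angle = 61.04 degrees

61.04


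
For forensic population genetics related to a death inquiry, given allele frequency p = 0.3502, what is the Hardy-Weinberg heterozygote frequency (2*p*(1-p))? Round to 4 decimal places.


Hardy-Weinberg heterozygote frequency:
q = 1 - p = 1 - 0.3502 = 0.6498
2pq = 2 * 0.3502 * 0.6498 = 0.4551

0.4551


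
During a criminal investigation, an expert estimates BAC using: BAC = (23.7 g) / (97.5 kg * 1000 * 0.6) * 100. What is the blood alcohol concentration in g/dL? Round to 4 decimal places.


Applying the Widmark formula:
BAC = (dose_g / (body_wt * 1000 * r)) * 100
Denominator = 97.5 * 1000 * 0.6 = 58500
BAC = (23.7 / 58500) * 100
BAC = 0.0405 g/dL

0.0405


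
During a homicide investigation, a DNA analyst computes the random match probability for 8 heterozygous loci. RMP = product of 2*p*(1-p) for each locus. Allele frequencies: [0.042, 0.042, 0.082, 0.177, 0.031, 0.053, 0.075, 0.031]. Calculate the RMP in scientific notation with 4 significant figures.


Computing RMP for 8 loci:
Locus 1: 2 * 0.042 * 0.958 = 0.080472
Locus 2: 2 * 0.042 * 0.958 = 0.080472
Locus 3: 2 * 0.082 * 0.918 = 0.150552
Locus 4: 2 * 0.177 * 0.823 = 0.291342
Locus 5: 2 * 0.031 * 0.969 = 0.060078
Locus 6: 2 * 0.053 * 0.947 = 0.100382
Locus 7: 2 * 0.075 * 0.925 = 0.13875
Locus 8: 2 * 0.031 * 0.969 = 0.060078
RMP = 1.428e-08

1.428e-08


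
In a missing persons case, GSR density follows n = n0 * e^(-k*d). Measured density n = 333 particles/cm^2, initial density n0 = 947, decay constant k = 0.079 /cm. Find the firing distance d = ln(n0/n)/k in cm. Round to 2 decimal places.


GSR distance calculation:
n0/n = 947 / 333 = 2.843844
ln(n0/n) = 1.045157
d = 1.045157 / 0.079 = 13.23 cm

13.23


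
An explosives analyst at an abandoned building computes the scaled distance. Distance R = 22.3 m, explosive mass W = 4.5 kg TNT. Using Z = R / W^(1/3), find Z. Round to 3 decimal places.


Scaled distance calculation:
W^(1/3) = 4.5^(1/3) = 1.650964
Z = R / W^(1/3) = 22.3 / 1.650964
Z = 13.507 m/kg^(1/3)

13.507


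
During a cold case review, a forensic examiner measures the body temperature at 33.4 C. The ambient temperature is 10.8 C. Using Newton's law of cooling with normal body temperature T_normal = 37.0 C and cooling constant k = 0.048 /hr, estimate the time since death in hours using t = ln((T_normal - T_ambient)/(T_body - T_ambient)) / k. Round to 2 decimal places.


Using Newton's law of cooling:
t = ln((T_normal - T_ambient) / (T_body - T_ambient)) / k
T_normal - T_ambient = 26.2
T_body - T_ambient = 22.6
Ratio = 1.159292
ln(ratio) = 0.147809
t = 0.147809 / 0.048 = 3.08 hours

3.08


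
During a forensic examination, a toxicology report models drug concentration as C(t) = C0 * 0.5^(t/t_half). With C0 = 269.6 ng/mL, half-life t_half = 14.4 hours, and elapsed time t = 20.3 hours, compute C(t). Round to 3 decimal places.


Drug concentration decay:
Number of half-lives = t / t_half = 20.3 / 14.4 = 1.409722
Decay factor = 0.5^1.409722 = 0.37638421
C(t) = 269.6 * 0.37638421 = 101.473 ng/mL

101.473


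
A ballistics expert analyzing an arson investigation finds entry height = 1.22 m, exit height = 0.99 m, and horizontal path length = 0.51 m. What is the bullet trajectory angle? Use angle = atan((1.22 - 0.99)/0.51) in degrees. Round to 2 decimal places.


Bullet trajectory angle:
Height difference = 1.22 - 0.99 = 0.23 m
angle = atan(0.23 / 0.51)
angle = atan(0.45098)
angle = 24.27 degrees

24.27


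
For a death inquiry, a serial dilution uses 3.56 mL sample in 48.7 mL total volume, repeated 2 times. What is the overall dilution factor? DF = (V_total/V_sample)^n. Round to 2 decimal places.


Dilution factor calculation:
Single dilution = V_total / V_sample = 48.7 / 3.56 ≈ 13.679775
Number of dilutions = 2
Total DF = (48.7 / 3.56)^2 (full precision, rounded at the end) = 187.14

187.14


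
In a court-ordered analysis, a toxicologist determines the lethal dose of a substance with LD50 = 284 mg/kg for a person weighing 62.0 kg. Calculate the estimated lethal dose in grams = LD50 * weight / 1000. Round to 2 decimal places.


Lethal dose calculation:
Lethal dose = LD50 * body_weight / 1000
= 284 * 62.0 / 1000
= 17608 / 1000
= 17.61 g

17.61


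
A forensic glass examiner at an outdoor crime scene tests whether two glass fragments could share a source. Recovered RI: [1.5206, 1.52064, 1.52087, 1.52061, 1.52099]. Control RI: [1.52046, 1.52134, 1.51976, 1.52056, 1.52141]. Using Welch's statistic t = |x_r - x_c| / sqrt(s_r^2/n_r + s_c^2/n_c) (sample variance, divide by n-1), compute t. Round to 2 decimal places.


Welch's t-criterion for glass RI comparison:
Recovered mean = sum / n_r = 7.60371 / 5 = 1.520742
Control mean = sum / n_c = 7.60353 / 5 = 1.520706
Recovered sample variance s_r^2 = 3.147e-08
Control sample variance s_c^2 = 4.6858e-07
Welch SE (unpooled) = sqrt(s_r^2/n_r + s_c^2/n_c) = sqrt(6.294e-09 + 9.3716e-08) = sqrt(1.0001e-07) = 0.000316244
|mean_r - mean_c| = 3.6e-05
t = 3.6e-05 / 0.000316244 = 0.11

0.11


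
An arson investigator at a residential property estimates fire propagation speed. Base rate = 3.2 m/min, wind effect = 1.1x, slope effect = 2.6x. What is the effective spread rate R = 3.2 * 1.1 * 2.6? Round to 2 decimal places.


Fire spread rate calculation:
R = R0 * wind_factor * slope_factor
= 3.2 * 1.1 * 2.6
= 3.52 * 2.6
= 9.15 m/min

9.15


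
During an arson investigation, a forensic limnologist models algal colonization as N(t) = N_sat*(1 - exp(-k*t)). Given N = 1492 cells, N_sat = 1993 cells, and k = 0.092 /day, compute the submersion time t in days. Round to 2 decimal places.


PMSI from diatom colonization curve:
N / N_sat = 1492 / 1993 = 0.74862
1 - N/N_sat = 0.25138
ln(1 - N/N_sat) = -1.38079
t = -ln(1 - N/N_sat) / k = -(-1.38079) / 0.092 = 15.01 days

15.01


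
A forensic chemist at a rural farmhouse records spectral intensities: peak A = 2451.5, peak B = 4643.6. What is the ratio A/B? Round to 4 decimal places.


Spectral peak ratio:
Peak A = 2451.5 counts
Peak B = 4643.6 counts
Ratio = 2451.5 / 4643.6 = 0.5279

0.5279


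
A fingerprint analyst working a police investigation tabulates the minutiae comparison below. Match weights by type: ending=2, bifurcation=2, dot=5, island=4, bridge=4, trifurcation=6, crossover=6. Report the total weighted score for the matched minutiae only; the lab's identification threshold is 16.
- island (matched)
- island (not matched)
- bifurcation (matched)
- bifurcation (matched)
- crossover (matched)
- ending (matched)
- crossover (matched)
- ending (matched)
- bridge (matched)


Weighted minutiae match score:
  island: matched, +4 (running total 4)
  island: not matched, +0
  bifurcation: matched, +2 (running total 6)
  bifurcation: matched, +2 (running total 8)
  crossover: matched, +6 (running total 14)
  ending: matched, +2 (running total 16)
  crossover: matched, +6 (running total 22)
  ending: matched, +2 (running total 24)
  bridge: matched, +4 (running total 28)
Total score = 28
Threshold = 16; verdict = identification

28


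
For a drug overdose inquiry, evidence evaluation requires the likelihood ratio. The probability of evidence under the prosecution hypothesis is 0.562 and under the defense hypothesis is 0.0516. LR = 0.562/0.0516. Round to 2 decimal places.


Likelihood ratio calculation:
LR = P(E|Hp) / P(E|Hd)
LR = 0.562 / 0.0516
LR = 10.89

10.89


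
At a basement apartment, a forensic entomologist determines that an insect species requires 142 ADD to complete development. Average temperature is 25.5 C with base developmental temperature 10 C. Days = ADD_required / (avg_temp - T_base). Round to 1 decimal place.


Insect development time:
Effective temperature = avg_temp - T_base = 25.5 - 10 = 15.5 C
Days = ADD / effective_temp = 142 / 15.5 = 9.2 days

9.2


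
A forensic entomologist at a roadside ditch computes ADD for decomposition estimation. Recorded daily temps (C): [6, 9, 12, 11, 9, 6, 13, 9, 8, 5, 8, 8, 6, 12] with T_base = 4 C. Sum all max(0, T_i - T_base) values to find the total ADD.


Computing ADD day by day:
Day 1: max(0, 6 - 4) = 2
Day 2: max(0, 9 - 4) = 5
Day 3: max(0, 12 - 4) = 8
Day 4: max(0, 11 - 4) = 7
Day 5: max(0, 9 - 4) = 5
Day 6: max(0, 6 - 4) = 2
Day 7: max(0, 13 - 4) = 9
Day 8: max(0, 9 - 4) = 5
Day 9: max(0, 8 - 4) = 4
Day 10: max(0, 5 - 4) = 1
Day 11: max(0, 8 - 4) = 4
Day 12: max(0, 8 - 4) = 4
Day 13: max(0, 6 - 4) = 2
Day 14: max(0, 12 - 4) = 8
Total ADD = 66

66


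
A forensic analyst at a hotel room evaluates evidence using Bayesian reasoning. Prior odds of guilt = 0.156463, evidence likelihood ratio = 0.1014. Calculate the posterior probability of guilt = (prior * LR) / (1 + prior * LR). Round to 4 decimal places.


Bayesian evidence evaluation:
Posterior odds = prior_odds * LR = 0.156463 * 0.1014 = 0.01586535
Posterior probability = posterior_odds / (1 + posterior_odds)
= 0.01586535 / (1 + 0.01586535)
= 0.01586535 / 1.01586535
= 0.0156

0.0156


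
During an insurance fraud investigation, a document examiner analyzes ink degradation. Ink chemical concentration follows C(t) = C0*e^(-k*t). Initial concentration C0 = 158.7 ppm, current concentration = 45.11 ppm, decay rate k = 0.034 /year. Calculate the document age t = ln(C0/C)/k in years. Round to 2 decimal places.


Document age estimation:
C0/C = 158.7 / 45.11 = 3.518067
ln(C0/C) = 1.257912
t = 1.257912 / 0.034 = 37.00 years

37.00


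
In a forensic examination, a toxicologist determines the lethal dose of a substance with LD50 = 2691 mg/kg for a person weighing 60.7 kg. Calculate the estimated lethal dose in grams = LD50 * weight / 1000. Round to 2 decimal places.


Lethal dose calculation:
Lethal dose = LD50 * body_weight / 1000
= 2691 * 60.7 / 1000
= 163343.7 / 1000
= 163.34 g

163.34


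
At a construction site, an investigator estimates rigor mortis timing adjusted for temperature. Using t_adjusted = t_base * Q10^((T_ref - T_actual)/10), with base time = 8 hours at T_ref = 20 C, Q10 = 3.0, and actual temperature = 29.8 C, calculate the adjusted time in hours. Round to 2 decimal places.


Rigor mortis time adjustment:
Exponent = (T_ref - T_actual) / 10 = (20 - 29.8) / 10 = -0.98
Q10 factor = 3.0^-0.98 = 0.34074
t_adjusted = 8 * 0.34074 = 2.73 hours

2.73


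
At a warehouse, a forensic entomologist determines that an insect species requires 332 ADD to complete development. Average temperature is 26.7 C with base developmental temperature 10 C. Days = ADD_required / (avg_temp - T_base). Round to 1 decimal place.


Insect development time:
Effective temperature = avg_temp - T_base = 26.7 - 10 = 16.7 C
Days = ADD / effective_temp = 332 / 16.7 = 19.9 days

19.9


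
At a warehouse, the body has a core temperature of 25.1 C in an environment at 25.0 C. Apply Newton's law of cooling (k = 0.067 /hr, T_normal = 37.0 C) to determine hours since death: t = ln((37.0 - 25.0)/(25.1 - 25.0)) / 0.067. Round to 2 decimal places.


Using Newton's law of cooling:
t = ln((T_normal - T_ambient) / (T_body - T_ambient)) / k
T_normal - T_ambient = 12.0
T_body - T_ambient = 0.1
Ratio = 120
ln(ratio) = 4.787492
t = 4.787492 / 0.067 = 71.46 hours

71.46


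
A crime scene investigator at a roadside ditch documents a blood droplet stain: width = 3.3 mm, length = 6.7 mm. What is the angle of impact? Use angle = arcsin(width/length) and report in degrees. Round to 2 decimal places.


Blood spatter impact angle calculation:
width / length = 3.3 / 6.7 = 0.492537
angle = arcsin(0.492537)
angle = 29.51 degrees

29.51


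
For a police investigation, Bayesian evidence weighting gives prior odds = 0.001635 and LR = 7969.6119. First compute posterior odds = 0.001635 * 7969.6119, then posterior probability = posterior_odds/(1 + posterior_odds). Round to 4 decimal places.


Bayesian evidence evaluation:
Posterior odds = prior_odds * LR = 0.001635 * 7969.6119 = 13.03032
Posterior probability = posterior_odds / (1 + posterior_odds)
= 13.03032 / (1 + 13.03032)
= 13.03032 / 14.03032
= 0.9287

0.9287


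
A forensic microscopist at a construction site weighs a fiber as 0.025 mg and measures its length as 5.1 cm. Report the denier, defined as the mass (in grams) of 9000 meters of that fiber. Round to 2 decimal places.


Denier calculation:
Mass in grams = 0.025 mg / 1000 = 0.000025 g
Length in meters = 5.1 cm / 100 = 0.051 m
Linear density = mass / length = 0.000025 / 0.051 = 0.0004902 g/m
Denier = (g/m) * 9000 = 0.0004902 * 9000 = 4.41

4.41


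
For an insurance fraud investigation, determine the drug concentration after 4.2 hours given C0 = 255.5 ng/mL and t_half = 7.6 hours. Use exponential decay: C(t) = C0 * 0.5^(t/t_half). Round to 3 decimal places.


Drug concentration decay:
Number of half-lives = t / t_half = 4.2 / 7.6 = 0.552632
Decay factor = 0.5^0.552632 = 0.68177519
C(t) = 255.5 * 0.68177519 = 174.194 ng/mL

174.194


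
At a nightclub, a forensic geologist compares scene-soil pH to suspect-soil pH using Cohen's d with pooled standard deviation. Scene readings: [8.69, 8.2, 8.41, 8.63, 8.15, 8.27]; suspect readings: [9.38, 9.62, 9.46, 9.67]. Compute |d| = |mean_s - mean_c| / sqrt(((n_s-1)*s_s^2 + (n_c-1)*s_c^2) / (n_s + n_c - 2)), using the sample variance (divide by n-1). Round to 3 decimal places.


Pooled-variance Cohen's d for soil pH comparison:
Scene mean = 50.35 / 6 = 8.391667
Suspect mean = 38.13 / 4 = 9.5325
Scene sample variance s_s^2 = 0.051217
Suspect sample variance s_c^2 = 0.018358
Pooled variance = ((n_s-1)*s_s^2 + (n_c-1)*s_c^2) / (n_s + n_c - 2) = 0.038895
Pooled SD = sqrt(0.038895) = 0.197218
Mean difference = -1.140833
|d| = |-1.140833| / 0.197218 = 5.785

5.785


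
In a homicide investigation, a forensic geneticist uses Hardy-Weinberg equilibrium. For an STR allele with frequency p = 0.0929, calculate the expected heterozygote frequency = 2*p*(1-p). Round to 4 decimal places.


Hardy-Weinberg heterozygote frequency:
q = 1 - p = 1 - 0.0929 = 0.9071
2pq = 2 * 0.0929 * 0.9071 = 0.1685

0.1685


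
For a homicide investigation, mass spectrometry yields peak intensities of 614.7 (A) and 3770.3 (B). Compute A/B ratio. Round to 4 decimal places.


Spectral peak ratio:
Peak A = 614.7 counts
Peak B = 3770.3 counts
Ratio = 614.7 / 3770.3 = 0.1630

0.1630


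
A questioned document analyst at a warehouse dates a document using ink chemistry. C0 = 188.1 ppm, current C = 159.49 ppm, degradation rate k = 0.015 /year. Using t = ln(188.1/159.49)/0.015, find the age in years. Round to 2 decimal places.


Document age estimation:
C0/C = 188.1 / 159.49 = 1.179384
ln(C0/C) = 0.164992
t = 0.164992 / 0.015 = 11.00 years

11.00


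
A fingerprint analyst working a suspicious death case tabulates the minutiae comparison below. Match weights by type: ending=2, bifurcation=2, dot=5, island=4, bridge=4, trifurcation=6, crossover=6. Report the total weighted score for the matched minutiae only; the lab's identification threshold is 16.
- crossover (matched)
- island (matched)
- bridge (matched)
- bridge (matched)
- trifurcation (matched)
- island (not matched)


Weighted minutiae match score:
  crossover: matched, +6 (running total 6)
  island: matched, +4 (running total 10)
  bridge: matched, +4 (running total 14)
  bridge: matched, +4 (running total 18)
  trifurcation: matched, +6 (running total 24)
  island: not matched, +0
Total score = 24
Threshold = 16; verdict = identification

24


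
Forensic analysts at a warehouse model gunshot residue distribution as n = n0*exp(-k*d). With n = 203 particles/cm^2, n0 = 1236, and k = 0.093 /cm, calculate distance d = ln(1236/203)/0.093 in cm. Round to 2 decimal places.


GSR distance calculation:
n0/n = 1236 / 203 = 6.08867
ln(n0/n) = 1.80643
d = 1.80643 / 0.093 = 19.42 cm

19.42


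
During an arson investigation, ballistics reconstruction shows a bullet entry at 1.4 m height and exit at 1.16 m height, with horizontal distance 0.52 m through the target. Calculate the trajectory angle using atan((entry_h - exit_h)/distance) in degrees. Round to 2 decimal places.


Bullet trajectory angle:
Height difference = 1.4 - 1.16 = 0.24 m
angle = atan(0.24 / 0.52)
angle = atan(0.461538)
angle = 24.78 degrees

24.78


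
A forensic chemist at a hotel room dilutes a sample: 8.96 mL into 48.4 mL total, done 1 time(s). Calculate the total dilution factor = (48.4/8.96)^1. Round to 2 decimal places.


Dilution factor calculation:
Single dilution = V_total / V_sample = 48.4 / 8.96 ≈ 5.401786
Number of dilutions = 1
Total DF = (48.4 / 8.96)^1 (full precision, rounded at the end) = 5.40

5.40


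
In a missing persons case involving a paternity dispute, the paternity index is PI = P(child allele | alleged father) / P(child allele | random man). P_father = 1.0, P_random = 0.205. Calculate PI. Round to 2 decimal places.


Paternity Index calculation:
PI = P(allele|father) / P(allele|random)
PI = 1.0 / 0.205
PI = 4.88

4.88


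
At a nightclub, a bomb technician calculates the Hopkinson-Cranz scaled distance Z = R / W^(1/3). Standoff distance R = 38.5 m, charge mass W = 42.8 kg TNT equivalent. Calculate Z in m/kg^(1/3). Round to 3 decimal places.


Scaled distance calculation:
W^(1/3) = 42.8^(1/3) = 3.497958
Z = R / W^(1/3) = 38.5 / 3.497958
Z = 11.006 m/kg^(1/3)

11.006


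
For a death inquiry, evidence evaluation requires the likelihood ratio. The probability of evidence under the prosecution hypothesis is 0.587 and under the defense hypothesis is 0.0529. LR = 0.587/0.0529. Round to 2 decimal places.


Likelihood ratio calculation:
LR = P(E|Hp) / P(E|Hd)
LR = 0.587 / 0.0529
LR = 11.10

11.10


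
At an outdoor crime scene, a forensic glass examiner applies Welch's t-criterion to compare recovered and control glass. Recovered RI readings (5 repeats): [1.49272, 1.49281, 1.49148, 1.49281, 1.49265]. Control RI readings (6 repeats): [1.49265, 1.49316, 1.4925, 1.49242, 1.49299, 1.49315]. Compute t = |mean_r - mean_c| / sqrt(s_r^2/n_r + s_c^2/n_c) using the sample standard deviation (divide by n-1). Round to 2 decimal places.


Welch's t-criterion for glass RI comparison:
Recovered mean = sum / n_r = 7.46247 / 5 = 1.492494
Control mean = sum / n_c = 8.95687 / 6 = 1.4928117
Recovered sample variance s_r^2 = 3.2583e-07
Control sample variance s_c^2 = 1.08857e-07
Welch SE (unpooled) = sqrt(s_r^2/n_r + s_c^2/n_c) = sqrt(6.5166e-08 + 1.81428e-08) = sqrt(8.33088e-08) = 0.000288633
|mean_r - mean_c| = 0.000317667
t = 0.000317667 / 0.000288633 = 1.10

1.10


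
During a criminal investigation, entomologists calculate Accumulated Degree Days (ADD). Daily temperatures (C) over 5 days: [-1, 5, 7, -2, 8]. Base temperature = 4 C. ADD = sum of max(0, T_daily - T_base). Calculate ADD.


Computing ADD day by day:
Day 1: max(0, -1 - 4) = 0
Day 2: max(0, 5 - 4) = 1
Day 3: max(0, 7 - 4) = 3
Day 4: max(0, -2 - 4) = 0
Day 5: max(0, 8 - 4) = 4
Total ADD = 8

8


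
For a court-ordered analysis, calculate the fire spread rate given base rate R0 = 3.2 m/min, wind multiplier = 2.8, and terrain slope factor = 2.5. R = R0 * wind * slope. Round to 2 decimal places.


Fire spread rate calculation:
R = R0 * wind_factor * slope_factor
= 3.2 * 2.8 * 2.5
= 8.96 * 2.5
= 22.40 m/min

22.40


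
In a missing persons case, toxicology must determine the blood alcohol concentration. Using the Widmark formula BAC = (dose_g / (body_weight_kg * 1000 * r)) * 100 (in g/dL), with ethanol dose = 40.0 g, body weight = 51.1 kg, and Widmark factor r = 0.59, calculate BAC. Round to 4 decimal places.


Applying the Widmark formula:
BAC = (dose_g / (body_wt * 1000 * r)) * 100
Denominator = 51.1 * 1000 * 0.59 = 30149
BAC = (40.0 / 30149) * 100
BAC = 0.1327 g/dL

0.1327


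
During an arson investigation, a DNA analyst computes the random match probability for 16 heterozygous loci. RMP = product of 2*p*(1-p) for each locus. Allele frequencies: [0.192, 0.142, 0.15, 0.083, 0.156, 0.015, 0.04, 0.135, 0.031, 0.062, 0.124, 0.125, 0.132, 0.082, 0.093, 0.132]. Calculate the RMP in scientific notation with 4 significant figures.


Computing RMP for 16 loci:
Locus 1: 2 * 0.192 * 0.808 = 0.310272
Locus 2: 2 * 0.142 * 0.858 = 0.243672
Locus 3: 2 * 0.15 * 0.85 = 0.255
Locus 4: 2 * 0.083 * 0.917 = 0.152222
Locus 5: 2 * 0.156 * 0.844 = 0.263328
Locus 6: 2 * 0.015 * 0.985 = 0.02955
Locus 7: 2 * 0.04 * 0.96 = 0.0768
Locus 8: 2 * 0.135 * 0.865 = 0.23355
Locus 9: 2 * 0.031 * 0.969 = 0.060078
Locus 10: 2 * 0.062 * 0.938 = 0.116312
Locus 11: 2 * 0.124 * 0.876 = 0.217248
Locus 12: 2 * 0.125 * 0.875 = 0.21875
Locus 13: 2 * 0.132 * 0.868 = 0.229152
Locus 14: 2 * 0.082 * 0.918 = 0.150552
Locus 15: 2 * 0.093 * 0.907 = 0.168702
Locus 16: 2 * 0.132 * 0.868 = 0.229152
RMP = 1.814e-13

1.814e-13


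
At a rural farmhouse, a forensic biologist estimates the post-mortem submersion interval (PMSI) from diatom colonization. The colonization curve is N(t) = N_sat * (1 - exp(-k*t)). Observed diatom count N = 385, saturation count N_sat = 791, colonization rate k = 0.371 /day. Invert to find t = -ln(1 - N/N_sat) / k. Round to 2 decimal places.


PMSI from diatom colonization curve:
N / N_sat = 385 / 791 = 0.486726
1 - N/N_sat = 0.513274
ln(1 - N/N_sat) = -0.666945
t = -ln(1 - N/N_sat) / k = -(-0.666945) / 0.371 = 1.80 days

1.80


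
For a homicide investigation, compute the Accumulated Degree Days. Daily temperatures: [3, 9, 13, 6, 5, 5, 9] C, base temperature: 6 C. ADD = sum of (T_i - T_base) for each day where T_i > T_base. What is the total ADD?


Computing ADD day by day:
Day 1: max(0, 3 - 6) = 0
Day 2: max(0, 9 - 6) = 3
Day 3: max(0, 13 - 6) = 7
Day 4: max(0, 6 - 6) = 0
Day 5: max(0, 5 - 6) = 0
Day 6: max(0, 5 - 6) = 0
Day 7: max(0, 9 - 6) = 3
Total ADD = 13

13


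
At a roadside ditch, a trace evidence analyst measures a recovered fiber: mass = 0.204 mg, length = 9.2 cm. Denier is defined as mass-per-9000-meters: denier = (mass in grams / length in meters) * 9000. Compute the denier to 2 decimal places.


Denier calculation:
Mass in grams = 0.204 mg / 1000 = 0.000204 g
Length in meters = 9.2 cm / 100 = 0.092 m
Linear density = mass / length = 0.000204 / 0.092 = 0.00221739 g/m
Denier = (g/m) * 9000 = 0.00221739 * 9000 = 19.96

19.96


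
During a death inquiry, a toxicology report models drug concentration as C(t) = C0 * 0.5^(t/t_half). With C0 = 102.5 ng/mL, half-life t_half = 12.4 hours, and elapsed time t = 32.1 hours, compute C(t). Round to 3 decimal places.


Drug concentration decay:
Number of half-lives = t / t_half = 32.1 / 12.4 = 2.58871
Decay factor = 0.5^2.58871 = 0.1662343
C(t) = 102.5 * 0.1662343 = 17.039 ng/mL

17.039


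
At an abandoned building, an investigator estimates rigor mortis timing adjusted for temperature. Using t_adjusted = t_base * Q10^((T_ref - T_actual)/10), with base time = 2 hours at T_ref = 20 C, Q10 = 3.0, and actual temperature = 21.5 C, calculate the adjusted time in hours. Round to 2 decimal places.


Rigor mortis time adjustment:
Exponent = (T_ref - T_actual) / 10 = (20 - 21.5) / 10 = -0.15
Q10 factor = 3.0^-0.15 = 0.84807
t_adjusted = 2 * 0.84807 = 1.70 hours

1.70


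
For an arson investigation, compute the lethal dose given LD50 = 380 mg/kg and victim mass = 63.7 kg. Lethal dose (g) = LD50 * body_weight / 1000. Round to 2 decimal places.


Lethal dose calculation:
Lethal dose = LD50 * body_weight / 1000
= 380 * 63.7 / 1000
= 24206 / 1000
= 24.21 g

24.21


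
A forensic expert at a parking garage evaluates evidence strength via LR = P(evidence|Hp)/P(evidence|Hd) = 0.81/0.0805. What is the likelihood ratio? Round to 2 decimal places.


Likelihood ratio calculation:
LR = P(E|Hp) / P(E|Hd)
LR = 0.81 / 0.0805
LR = 10.06

10.06


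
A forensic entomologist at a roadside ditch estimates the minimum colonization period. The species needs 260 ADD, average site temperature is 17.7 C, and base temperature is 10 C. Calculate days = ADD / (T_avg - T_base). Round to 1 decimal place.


Insect development time:
Effective temperature = avg_temp - T_base = 17.7 - 10 = 7.7 C
Days = ADD / effective_temp = 260 / 7.7 = 33.8 days

33.8


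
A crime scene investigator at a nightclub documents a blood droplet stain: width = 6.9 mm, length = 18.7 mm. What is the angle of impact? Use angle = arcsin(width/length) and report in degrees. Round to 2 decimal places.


Blood spatter impact angle calculation:
width / length = 6.9 / 18.7 = 0.368984
angle = arcsin(0.368984)
angle = 21.65 degrees

21.65


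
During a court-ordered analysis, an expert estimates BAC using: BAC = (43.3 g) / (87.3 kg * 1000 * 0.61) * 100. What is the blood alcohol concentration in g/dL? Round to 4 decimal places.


Applying the Widmark formula:
BAC = (dose_g / (body_wt * 1000 * r)) * 100
Denominator = 87.3 * 1000 * 0.61 = 53253
BAC = (43.3 / 53253) * 100
BAC = 0.0813 g/dL

0.0813


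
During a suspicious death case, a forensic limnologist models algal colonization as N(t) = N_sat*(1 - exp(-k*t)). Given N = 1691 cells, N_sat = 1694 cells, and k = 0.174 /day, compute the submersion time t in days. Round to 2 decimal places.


PMSI from diatom colonization curve:
N / N_sat = 1691 / 1694 = 0.998229
1 - N/N_sat = 0.001771
ln(1 - N/N_sat) = -6.336211
t = -ln(1 - N/N_sat) / k = -(-6.336211) / 0.174 = 36.42 days

36.42


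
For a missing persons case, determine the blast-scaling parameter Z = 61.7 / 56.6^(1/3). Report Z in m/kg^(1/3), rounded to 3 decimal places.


Scaled distance calculation:
W^(1/3) = 56.6^(1/3) = 3.839478
Z = R / W^(1/3) = 61.7 / 3.839478
Z = 16.070 m/kg^(1/3)

16.070


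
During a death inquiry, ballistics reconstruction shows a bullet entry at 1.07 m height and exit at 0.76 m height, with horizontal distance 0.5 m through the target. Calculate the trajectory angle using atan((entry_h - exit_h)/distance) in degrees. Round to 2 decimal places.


Bullet trajectory angle:
Height difference = 1.07 - 0.76 = 0.31 m
angle = atan(0.31 / 0.5)
angle = atan(0.62)
angle = 31.80 degrees

31.80


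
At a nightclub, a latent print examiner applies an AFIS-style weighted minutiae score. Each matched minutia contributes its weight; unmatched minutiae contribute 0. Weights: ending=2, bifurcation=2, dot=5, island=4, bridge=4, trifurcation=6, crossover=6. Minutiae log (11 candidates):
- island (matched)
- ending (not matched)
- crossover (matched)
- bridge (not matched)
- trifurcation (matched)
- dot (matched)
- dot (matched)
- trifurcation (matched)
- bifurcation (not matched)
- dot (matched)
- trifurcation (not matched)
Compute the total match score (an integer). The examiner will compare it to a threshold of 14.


Weighted minutiae match score:
  island: matched, +4 (running total 4)
  ending: not matched, +0
  crossover: matched, +6 (running total 10)
  bridge: not matched, +0
  trifurcation: matched, +6 (running total 16)
  dot: matched, +5 (running total 21)
  dot: matched, +5 (running total 26)
  trifurcation: matched, +6 (running total 32)
  bifurcation: not matched, +0
  dot: matched, +5 (running total 37)
  trifurcation: not matched, +0
Total score = 37
Threshold = 14; verdict = identification

37


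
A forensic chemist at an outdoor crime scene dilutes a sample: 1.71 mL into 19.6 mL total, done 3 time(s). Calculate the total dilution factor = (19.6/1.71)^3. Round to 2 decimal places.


Dilution factor calculation:
Single dilution = V_total / V_sample = 19.6 / 1.71 ≈ 11.461988
Number of dilutions = 3
Total DF = (19.6 / 1.71)^3 (full precision, rounded at the end) = 1505.84

1505.84


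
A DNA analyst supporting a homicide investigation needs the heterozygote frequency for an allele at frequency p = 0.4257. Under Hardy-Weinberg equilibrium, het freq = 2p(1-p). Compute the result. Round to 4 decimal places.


Hardy-Weinberg heterozygote frequency:
q = 1 - p = 1 - 0.4257 = 0.5743
2pq = 2 * 0.4257 * 0.5743 = 0.4890

0.4890


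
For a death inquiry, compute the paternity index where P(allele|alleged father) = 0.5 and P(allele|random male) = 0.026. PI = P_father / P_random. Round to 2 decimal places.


Paternity Index calculation:
PI = P(allele|father) / P(allele|random)
PI = 0.5 / 0.026
PI = 19.23

19.23


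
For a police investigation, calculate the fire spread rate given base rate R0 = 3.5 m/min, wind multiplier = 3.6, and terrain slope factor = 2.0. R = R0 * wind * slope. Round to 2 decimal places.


Fire spread rate calculation:
R = R0 * wind_factor * slope_factor
= 3.5 * 3.6 * 2.0
= 12.6 * 2.0
= 25.20 m/min

25.20


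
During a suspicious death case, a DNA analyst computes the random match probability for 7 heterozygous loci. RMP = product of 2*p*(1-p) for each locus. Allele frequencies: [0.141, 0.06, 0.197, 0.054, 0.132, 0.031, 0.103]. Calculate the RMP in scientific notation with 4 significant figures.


Computing RMP for 7 loci:
Locus 1: 2 * 0.141 * 0.859 = 0.242238
Locus 2: 2 * 0.06 * 0.94 = 0.1128
Locus 3: 2 * 0.197 * 0.803 = 0.316382
Locus 4: 2 * 0.054 * 0.946 = 0.102168
Locus 5: 2 * 0.132 * 0.868 = 0.229152
Locus 6: 2 * 0.031 * 0.969 = 0.060078
Locus 7: 2 * 0.103 * 0.897 = 0.184782
RMP = 2.247e-06

2.247e-06


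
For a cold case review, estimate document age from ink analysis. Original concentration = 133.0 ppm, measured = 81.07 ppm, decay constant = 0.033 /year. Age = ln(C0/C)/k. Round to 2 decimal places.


Document age estimation:
C0/C = 133.0 / 81.07 = 1.640558
ln(C0/C) = 0.495036
t = 0.495036 / 0.033 = 15.00 years

15.00


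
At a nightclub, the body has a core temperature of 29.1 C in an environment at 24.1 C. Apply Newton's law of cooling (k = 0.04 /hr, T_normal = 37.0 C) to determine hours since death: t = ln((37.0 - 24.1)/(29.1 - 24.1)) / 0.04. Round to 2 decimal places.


Using Newton's law of cooling:
t = ln((T_normal - T_ambient) / (T_body - T_ambient)) / k
T_normal - T_ambient = 12.9
T_body - T_ambient = 5.0
Ratio = 2.58
ln(ratio) = 0.947789
t = 0.947789 / 0.04 = 23.69 hours

23.69


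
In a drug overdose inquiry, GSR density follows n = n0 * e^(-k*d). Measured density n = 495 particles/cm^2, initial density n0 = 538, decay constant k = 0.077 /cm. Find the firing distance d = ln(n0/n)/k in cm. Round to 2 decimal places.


GSR distance calculation:
n0/n = 538 / 495 = 1.086869
ln(n0/n) = 0.083301
d = 0.083301 / 0.077 = 1.08 cm

1.08


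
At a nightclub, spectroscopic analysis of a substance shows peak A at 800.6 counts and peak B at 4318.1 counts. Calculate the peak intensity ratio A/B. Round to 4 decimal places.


Spectral peak ratio:
Peak A = 800.6 counts
Peak B = 4318.1 counts
Ratio = 800.6 / 4318.1 = 0.1854

0.1854


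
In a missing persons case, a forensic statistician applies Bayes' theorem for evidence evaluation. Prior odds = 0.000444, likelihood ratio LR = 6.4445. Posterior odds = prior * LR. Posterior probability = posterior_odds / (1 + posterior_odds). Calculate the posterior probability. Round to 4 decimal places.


Bayesian evidence evaluation:
Posterior odds = prior_odds * LR = 0.000444 * 6.4445 = 0.002861358
Posterior probability = posterior_odds / (1 + posterior_odds)
= 0.002861358 / (1 + 0.002861358)
= 0.002861358 / 1.002861358
= 0.0029

0.0029


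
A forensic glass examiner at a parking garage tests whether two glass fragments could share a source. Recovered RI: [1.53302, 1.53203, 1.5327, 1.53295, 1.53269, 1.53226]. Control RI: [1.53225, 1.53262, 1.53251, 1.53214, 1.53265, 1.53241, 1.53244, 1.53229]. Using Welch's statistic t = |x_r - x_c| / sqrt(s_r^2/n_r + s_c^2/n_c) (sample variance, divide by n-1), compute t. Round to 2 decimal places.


Welch's t-criterion for glass RI comparison:
Recovered mean = sum / n_r = 9.19565 / 6 = 1.5326083
Control mean = sum / n_c = 12.25931 / 8 = 1.5324137
Recovered sample variance s_r^2 = 1.51417e-07
Control sample variance s_c^2 = 3.21982e-08
Welch SE (unpooled) = sqrt(s_r^2/n_r + s_c^2/n_c) = sqrt(2.52361e-08 + 4.02478e-09) = sqrt(2.92609e-08) = 0.000171058
|mean_r - mean_c| = 0.000194583
t = 0.000194583 / 0.000171058 = 1.14

1.14


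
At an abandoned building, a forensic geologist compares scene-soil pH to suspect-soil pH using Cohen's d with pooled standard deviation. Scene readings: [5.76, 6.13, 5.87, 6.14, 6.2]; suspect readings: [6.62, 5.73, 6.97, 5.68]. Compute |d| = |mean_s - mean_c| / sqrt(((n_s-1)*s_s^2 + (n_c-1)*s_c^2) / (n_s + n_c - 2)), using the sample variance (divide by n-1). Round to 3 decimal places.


Pooled-variance Cohen's d for soil pH comparison:
Scene mean = 30.1 / 5 = 6.02
Suspect mean = 25 / 4 = 6.25
Scene sample variance s_s^2 = 0.03725
Suspect sample variance s_c^2 = 0.416867
Pooled variance = ((n_s-1)*s_s^2 + (n_c-1)*s_c^2) / (n_s + n_c - 2) = 0.199943
Pooled SD = sqrt(0.199943) = 0.44715
Mean difference = -0.23
|d| = |-0.23| / 0.44715 = 0.514

0.514


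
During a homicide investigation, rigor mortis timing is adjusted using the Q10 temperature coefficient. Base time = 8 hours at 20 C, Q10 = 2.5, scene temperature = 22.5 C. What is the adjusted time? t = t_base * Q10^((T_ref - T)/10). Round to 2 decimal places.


Rigor mortis time adjustment:
Exponent = (T_ref - T_actual) / 10 = (20 - 22.5) / 10 = -0.25
Q10 factor = 2.5^-0.25 = 0.79527
t_adjusted = 8 * 0.79527 = 6.36 hours

6.36


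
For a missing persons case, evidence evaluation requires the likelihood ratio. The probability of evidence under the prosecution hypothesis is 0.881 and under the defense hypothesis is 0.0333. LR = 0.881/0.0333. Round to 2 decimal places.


Likelihood ratio calculation:
LR = P(E|Hp) / P(E|Hd)
LR = 0.881 / 0.0333
LR = 26.46

26.46


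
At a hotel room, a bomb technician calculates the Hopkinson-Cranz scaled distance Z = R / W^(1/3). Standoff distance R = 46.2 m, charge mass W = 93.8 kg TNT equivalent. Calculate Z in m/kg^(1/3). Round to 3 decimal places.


Scaled distance calculation:
W^(1/3) = 93.8^(1/3) = 4.543609
Z = R / W^(1/3) = 46.2 / 4.543609
Z = 10.168 m/kg^(1/3)

10.168


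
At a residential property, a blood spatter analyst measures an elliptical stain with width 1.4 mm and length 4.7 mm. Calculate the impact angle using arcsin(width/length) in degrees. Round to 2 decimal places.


Blood spatter impact angle calculation:
width / length = 1.4 / 4.7 = 0.297872
angle = arcsin(0.297872)
angle = 17.33 degrees

17.33


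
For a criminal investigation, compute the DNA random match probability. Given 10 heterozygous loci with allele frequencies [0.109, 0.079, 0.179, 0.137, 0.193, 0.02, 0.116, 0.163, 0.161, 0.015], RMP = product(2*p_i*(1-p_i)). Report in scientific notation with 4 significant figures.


Computing RMP for 10 loci:
Locus 1: 2 * 0.109 * 0.891 = 0.194238
Locus 2: 2 * 0.079 * 0.921 = 0.145518
Locus 3: 2 * 0.179 * 0.821 = 0.293918
Locus 4: 2 * 0.137 * 0.863 = 0.236462
Locus 5: 2 * 0.193 * 0.807 = 0.311502
Locus 6: 2 * 0.02 * 0.98 = 0.0392
Locus 7: 2 * 0.116 * 0.884 = 0.205088
Locus 8: 2 * 0.163 * 0.837 = 0.272862
Locus 9: 2 * 0.161 * 0.839 = 0.270158
Locus 10: 2 * 0.015 * 0.985 = 0.02955
RMP = 1.072e-08

1.072e-08


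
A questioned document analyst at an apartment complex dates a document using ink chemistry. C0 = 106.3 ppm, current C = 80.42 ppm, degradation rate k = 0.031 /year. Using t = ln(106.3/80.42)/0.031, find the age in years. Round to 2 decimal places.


Document age estimation:
C0/C = 106.3 / 80.42 = 1.32181
ln(C0/C) = 0.279002
t = 0.279002 / 0.031 = 9.00 years

9.00


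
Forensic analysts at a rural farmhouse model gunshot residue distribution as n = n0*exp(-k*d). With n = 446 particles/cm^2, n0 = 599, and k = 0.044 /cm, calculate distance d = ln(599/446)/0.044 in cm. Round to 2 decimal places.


GSR distance calculation:
n0/n = 599 / 446 = 1.343049
ln(n0/n) = 0.294942
d = 0.294942 / 0.044 = 6.70 cm

6.70


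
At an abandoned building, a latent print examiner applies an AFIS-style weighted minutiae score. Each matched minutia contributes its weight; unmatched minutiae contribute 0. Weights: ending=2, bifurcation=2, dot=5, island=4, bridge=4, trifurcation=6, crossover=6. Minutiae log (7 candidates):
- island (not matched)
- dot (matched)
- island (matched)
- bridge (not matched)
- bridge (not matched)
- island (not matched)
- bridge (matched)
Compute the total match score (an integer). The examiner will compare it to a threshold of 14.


Weighted minutiae match score:
  island: not matched, +0
  dot: matched, +5 (running total 5)
  island: matched, +4 (running total 9)
  bridge: not matched, +0
  bridge: not matched, +0
  island: not matched, +0
  bridge: matched, +4 (running total 13)
Total score = 13
Threshold = 14; verdict = inconclusive

13
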